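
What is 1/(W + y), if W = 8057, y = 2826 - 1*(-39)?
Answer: 1/10922 ≈ 9.1558e-5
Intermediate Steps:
y = 2865 (y = 2826 + 39 = 2865)
1/(W + y) = 1/(8057 + 2865) = 1/10922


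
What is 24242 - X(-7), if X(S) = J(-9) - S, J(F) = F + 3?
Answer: 24241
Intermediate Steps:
J(F) = 3 + F
X(S) = -6 - S (X(S) = (3 - 9) - S = -6 - S)
24242 - X(-7) = 24242 - (-6 - 1*(-7)) = 24242 - (-6 + 7) = 24242 - 1*1 = 24242 - 1 = 24241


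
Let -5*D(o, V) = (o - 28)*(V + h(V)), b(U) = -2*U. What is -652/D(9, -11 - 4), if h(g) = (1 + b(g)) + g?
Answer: -3260/19 ≈ -171.58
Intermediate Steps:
h(g) = 1 - g (h(g) = (1 - 2*g) + g = 1 - g)
D(o, V) = 28/5 - o/5 (D(o, V) = -(o - 28)*(V + (1 - V))/5 = -(-28 + o)/5 = 28/5 - o/5)
-652/D(9, -11 - 4) = -652/(28/5 - ⅕*9) = -652/(28/5 - 9/5) = -652/19/5 = -652*5/19 = -3260/19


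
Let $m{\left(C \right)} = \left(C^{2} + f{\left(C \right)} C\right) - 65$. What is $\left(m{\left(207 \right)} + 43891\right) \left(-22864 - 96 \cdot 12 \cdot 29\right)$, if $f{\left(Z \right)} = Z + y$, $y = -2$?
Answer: $-7265277920$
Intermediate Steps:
$f{\left(Z \right)} = -2 + Z$ ($f{\left(Z \right)} = Z - 2 = -2 + Z$)
$m{\left(C \right)} = -65 + C^{2} + C \left(-2 + C\right)$ ($m{\left(C \right)} = \left(C^{2} + \left(-2 + C\right) C\right) - 65 = \left(C^{2} + C \left(-2 + C\right)\right) - 65 = -65 + C^{2} + C \left(-2 + C\right)$)
$\left(m{\left(207 \right)} + 43891\right) \left(-22864 - 96 \cdot 12 \cdot 29\right) = \left(\left(-65 + 207^{2} + 207 \left(-2 + 207\right)\right) + 43891\right) \left(-22864 - 96 \cdot 12 \cdot 29\right) = \left(\left(-65 + 42849 + 207 \cdot 205\right) + 43891\right) \left(-22864 - 33408\right) = \left(\left(-65 + 42849 + 42435\right) + 43891\right) \left(-22864 - 33408\right) = \left(85219 + 43891\right) \left(-56272\right) = 129110 \left(-56272\right) = -7265277920$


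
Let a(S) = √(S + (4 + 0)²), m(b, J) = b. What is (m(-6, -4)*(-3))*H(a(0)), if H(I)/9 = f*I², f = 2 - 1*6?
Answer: -10368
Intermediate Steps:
f = -4 (f = 2 - 6 = -4)
a(S) = √(16 + S) (a(S) = √(S + 4²) = √(S + 16) = √(16 + S))
H(I) = -36*I² (H(I) = 9*(-4*I²) = -36*I²)
(m(-6, -4)*(-3))*H(a(0)) = (-6*(-3))*(-36*(√(16 + 0))²) = 18*(-36*(√16)²) = 18*(-36*4²) = 18*(-36*16) = 18*(-576) = -10368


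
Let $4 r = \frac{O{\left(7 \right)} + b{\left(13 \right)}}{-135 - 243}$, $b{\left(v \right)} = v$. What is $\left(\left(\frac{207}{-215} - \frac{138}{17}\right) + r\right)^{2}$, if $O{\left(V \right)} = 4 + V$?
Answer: $\frac{4387189971844}{53021970225} \approx 82.743$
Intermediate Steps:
$r = - \frac{1}{63}$ ($r = \frac{\left(\left(4 + 7\right) + 13\right) \frac{1}{-135 - 243}}{4} = \frac{\left(11 + 13\right) \frac{1}{-378}}{4} = \frac{24 \left(- \frac{1}{378}\right)}{4} = \frac{1}{4} \left(- \frac{4}{63}\right) = - \frac{1}{63} \approx -0.015873$)
$\left(\left(\frac{207}{-215} - \frac{138}{17}\right) + r\right)^{2} = \left(\left(\frac{207}{-215} - \frac{138}{17}\right) - \frac{1}{63}\right)^{2} = \left(\left(207 \left(- \frac{1}{215}\right) - \frac{138}{17}\right) - \frac{1}{63}\right)^{2} = \left(\left(- \frac{207}{215} - \frac{138}{17}\right) - \frac{1}{63}\right)^{2} = \left(- \frac{33189}{3655} - \frac{1}{63}\right)^{2} = \left(- \frac{2094562}{230265}\right)^{2} = \frac{4387189971844}{53021970225}$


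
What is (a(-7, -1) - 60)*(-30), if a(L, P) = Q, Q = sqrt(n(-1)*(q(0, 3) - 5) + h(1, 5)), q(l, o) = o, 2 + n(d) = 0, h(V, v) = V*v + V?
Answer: 1800 - 30*sqrt(10) ≈ 1705.1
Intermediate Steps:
h(V, v) = V + V*v
n(d) = -2 (n(d) = -2 + 0 = -2)
Q = sqrt(10) (Q = sqrt(-2*(3 - 5) + 1*(1 + 5)) = sqrt(-2*(-2) + 1*6) = sqrt(4 + 6) = sqrt(10) ≈ 3.1623)
a(L, P) = sqrt(10)
(a(-7, -1) - 60)*(-30) = (sqrt(10) - 60)*(-30) = (-60 + sqrt(10))*(-30) = 1800 - 30*sqrt(10)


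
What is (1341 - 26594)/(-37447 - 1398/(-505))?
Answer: 12752765/18909337 ≈ 0.67442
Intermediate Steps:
(1341 - 26594)/(-37447 - 1398/(-505)) = -25253/(-37447 - 1398*(-1/505)) = -25253/(-37447 + 1398/505) = -25253/(-18909337/505) = -25253*(-505/18909337) = 12752765/18909337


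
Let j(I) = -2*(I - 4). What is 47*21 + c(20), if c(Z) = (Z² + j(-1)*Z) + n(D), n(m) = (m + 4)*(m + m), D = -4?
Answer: 1587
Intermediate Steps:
j(I) = 8 - 2*I (j(I) = -2*(-4 + I) = 8 - 2*I)
n(m) = 2*m*(4 + m) (n(m) = (4 + m)*(2*m) = 2*m*(4 + m))
c(Z) = Z² + 10*Z (c(Z) = (Z² + (8 - 2*(-1))*Z) + 2*(-4)*(4 - 4) = (Z² + (8 + 2)*Z) + 2*(-4)*0 = (Z² + 10*Z) + 0 = Z² + 10*Z)
47*21 + c(20) = 47*21 + 20*(10 + 20) = 987 + 20*30 = 987 + 600 = 1587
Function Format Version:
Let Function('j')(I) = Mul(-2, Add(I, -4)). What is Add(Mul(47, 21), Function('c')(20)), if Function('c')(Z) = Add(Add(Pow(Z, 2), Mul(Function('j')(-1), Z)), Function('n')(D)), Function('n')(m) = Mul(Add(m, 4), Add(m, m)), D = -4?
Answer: 1587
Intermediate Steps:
Function('j')(I) = Add(8, Mul(-2, I)) (Function('j')(I) = Mul(-2, Add(-4, I)) = Add(8, Mul(-2, I)))
Function('n')(m) = Mul(2, m, Add(4, m)) (Function('n')(m) = Mul(Add(4, m), Mul(2, m)) = Mul(2, m, Add(4, m)))
Function('c')(Z) = Add(Pow(Z, 2), Mul(10, Z)) (Function('c')(Z) = Add(Add(Pow(Z, 2), Mul(Add(8, Mul(-2, -1)), Z)), Mul(2, -4, Add(4, -4))) = Add(Add(Pow(Z, 2), Mul(Add(8, 2), Z)), Mul(2, -4, 0)) = Add(Add(Pow(Z, 2), Mul(10, Z)), 0) = Add(Pow(Z, 2), Mul(10, Z)))
Add(Mul(47, 21), Function('c')(20)) = Add(Mul(47, 21), Mul(20, Add(10, 20))) = Add(987, Mul(20, 30)) = Add(987, 600) = 1587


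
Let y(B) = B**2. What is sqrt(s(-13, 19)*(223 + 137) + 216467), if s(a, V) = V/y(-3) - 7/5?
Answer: sqrt(216723) ≈ 465.54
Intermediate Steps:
s(a, V) = -7/5 + V/9 (s(a, V) = V/((-3)**2) - 7/5 = V/9 - 7*1/5 = V*(1/9) - 7/5 = V/9 - 7/5 = -7/5 + V/9)
sqrt(s(-13, 19)*(223 + 137) + 216467) = sqrt((-7/5 + (1/9)*19)*(223 + 137) + 216467) = sqrt((-7/5 + 19/9)*360 + 216467) = sqrt((32/45)*360 + 216467) = sqrt(256 + 216467) = sqrt(216723)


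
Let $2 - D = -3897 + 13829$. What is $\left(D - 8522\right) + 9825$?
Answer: $-8627$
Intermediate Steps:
$D = -9930$ ($D = 2 - \left(-3897 + 13829\right) = 2 - 9932 = -9930$)
$\left(D - 8522\right) + 9825 = \left(-9930 - 8522\right) + 9825 = -18452 + 9825 = -8627$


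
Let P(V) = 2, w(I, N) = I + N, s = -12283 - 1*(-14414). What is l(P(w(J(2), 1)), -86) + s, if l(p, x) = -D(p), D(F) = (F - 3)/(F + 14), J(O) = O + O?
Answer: 34097/16 ≈ 2131.1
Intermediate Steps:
J(O) = 2*O
s = 2131 (s = -12283 + 14414 = 2131)
D(F) = (-3 + F)/(14 + F)
l(p, x) = -(-3 + p)/(14 + p)
l(P(w(J(2), 1)), -86) + s = (3 - 1*2)/(14 + 2) + 2131 = (3 - 2)/16 + 2131 = (1/16)*1 + 2131 = 1/16 + 2131 = 34097/16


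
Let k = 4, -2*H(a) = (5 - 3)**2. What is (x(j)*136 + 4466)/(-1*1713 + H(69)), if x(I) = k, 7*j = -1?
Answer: -1002/343 ≈ -2.9213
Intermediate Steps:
j = -1/7 (j = (1/7)*(-1) = -1/7 ≈ -0.14286)
H(a) = -2 (H(a) = -(5 - 3)**2/2 = -1/2*2**2 = -1/2*4 = -2)
x(I) = 4
(x(j)*136 + 4466)/(-1*1713 + H(69)) = (4*136 + 4466)/(-1*1713 - 2) = (544 + 4466)/(-1713 - 2) = 5010/(-1715) = 5010*(-1/1715) = -1002/343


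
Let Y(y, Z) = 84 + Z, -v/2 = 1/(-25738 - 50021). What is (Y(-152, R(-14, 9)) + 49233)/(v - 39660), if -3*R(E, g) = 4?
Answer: -3736105591/3004601938 ≈ -1.2435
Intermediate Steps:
R(E, g) = -4/3 (R(E, g) = -1/3*4 = -4/3)
v = 2/75759 (v = -2/(-25738 - 50021) = -2/(-75759) = -2*(-1/75759) = 2/75759 ≈ 2.6400e-5)
(Y(-152, R(-14, 9)) + 49233)/(v - 39660) = ((84 - 4/3) + 49233)/(2/75759 - 39660) = (248/3 + 49233)/(-3004601938/75759) = (147947/3)*(-75759/3004601938) = -3736105591/3004601938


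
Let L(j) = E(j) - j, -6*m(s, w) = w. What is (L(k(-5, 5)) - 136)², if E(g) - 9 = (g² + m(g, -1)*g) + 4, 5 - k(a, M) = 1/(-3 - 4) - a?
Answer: 1309788481/86436 ≈ 15153.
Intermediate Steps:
m(s, w) = -w/6
k(a, M) = 36/7 + a (k(a, M) = 5 - (1/(-3 - 4) - a) = 5 - (1/(-7) - a) = 5 - (-⅐ - a) = 5 + (⅐ + a) = 36/7 + a)
E(g) = 13 + g² + g/6 (E(g) = 9 + ((g² + (-⅙*(-1))*g) + 4) = 9 + ((g² + g/6) + 4) = 9 + (4 + g² + g/6) = 13 + g² + g/6)
L(j) = 13 + j² - 5*j/6 (L(j) = (13 + j² + j/6) - j = 13 + j² - 5*j/6)
(L(k(-5, 5)) - 136)² = ((13 + (36/7 - 5)² - 5*(36/7 - 5)/6) - 136)² = ((13 + (⅐)² - ⅚*⅐) - 136)² = ((13 + 1/49 - 5/42) - 136)² = (3793/294 - 136)² = (-36191/294)² = 1309788481/86436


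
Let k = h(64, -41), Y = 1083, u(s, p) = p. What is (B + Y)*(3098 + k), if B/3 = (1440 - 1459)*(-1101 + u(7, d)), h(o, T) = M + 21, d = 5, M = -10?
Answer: 197592495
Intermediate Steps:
h(o, T) = 11 (h(o, T) = -10 + 21 = 11)
k = 11
B = 62472 (B = 3*((1440 - 1459)*(-1101 + 5)) = 3*(-19*(-1096)) = 3*20824 = 62472)
(B + Y)*(3098 + k) = (62472 + 1083)*(3098 + 11) = 63555*3109 = 197592495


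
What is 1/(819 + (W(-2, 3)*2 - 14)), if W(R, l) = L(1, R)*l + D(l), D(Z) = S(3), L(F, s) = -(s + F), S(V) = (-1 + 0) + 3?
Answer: 1/815 ≈ 0.0012270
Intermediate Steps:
S(V) = 2 (S(V) = -1 + 3 = 2)
L(F, s) = -F - s (L(F, s) = -(F + s) = -F - s)
D(Z) = 2
W(R, l) = 2 + l*(-1 - R) (W(R, l) = (-1*1 - R)*l + 2 = (-1 - R)*l + 2 = l*(-1 - R) + 2 = 2 + l*(-1 - R))
1/(819 + (W(-2, 3)*2 - 14)) = 1/(819 + ((2 - 1*3*(1 - 2))*2 - 14)) = 1/(819 + ((2 - 1*3*(-1))*2 - 14)) = 1/(819 + ((2 + 3)*2 - 14)) = 1/(819 + (5*2 - 14)) = 1/(819 + (10 - 14)) = 1/(819 - 4) = 1/815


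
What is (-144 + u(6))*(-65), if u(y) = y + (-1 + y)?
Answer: 8645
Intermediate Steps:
u(y) = -1 + 2*y
(-144 + u(6))*(-65) = (-144 + (-1 + 2*6))*(-65) = (-144 + (-1 + 12))*(-65) = (-144 + 11)*(-65) = -133*(-65) = 8645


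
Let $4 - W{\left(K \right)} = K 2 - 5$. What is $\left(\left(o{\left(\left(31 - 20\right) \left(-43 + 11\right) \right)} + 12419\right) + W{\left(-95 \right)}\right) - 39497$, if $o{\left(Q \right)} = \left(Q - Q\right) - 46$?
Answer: $-26925$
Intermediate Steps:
$o{\left(Q \right)} = -46$ ($o{\left(Q \right)} = 0 - 46 = -46$)
$W{\left(K \right)} = 9 - 2 K$ ($W{\left(K \right)} = 4 - \left(K 2 - 5\right) = 4 - \left(2 K - 5\right) = 4 - \left(-5 + 2 K\right) = 9 - 2 K$)
$\left(\left(o{\left(\left(31 - 20\right) \left(-43 + 11\right) \right)} + 12419\right) + W{\left(-95 \right)}\right) - 39497 = \left(\left(-46 + 12419\right) + \left(9 - -190\right)\right) - 39497 = \left(12373 + \left(9 + 190\right)\right) - 39497 = \left(12373 + 199\right) - 39497 = 12572 - 39497 = -26925$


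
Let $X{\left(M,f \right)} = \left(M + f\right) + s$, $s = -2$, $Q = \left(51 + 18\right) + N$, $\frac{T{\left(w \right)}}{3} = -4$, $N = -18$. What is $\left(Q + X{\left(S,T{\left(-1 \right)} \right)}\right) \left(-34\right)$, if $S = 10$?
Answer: $-1598$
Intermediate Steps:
$T{\left(w \right)} = -12$ ($T{\left(w \right)} = 3 \left(-4\right) = -12$)
$Q = 51$ ($Q = \left(51 + 18\right) - 18 = 69 - 18 = 51$)
$X{\left(M,f \right)} = -2 + M + f$ ($X{\left(M,f \right)} = \left(M + f\right) - 2 = -2 + M + f$)
$\left(Q + X{\left(S,T{\left(-1 \right)} \right)}\right) \left(-34\right) = \left(51 - 4\right) \left(-34\right) = 47 \left(-34\right) = -1598$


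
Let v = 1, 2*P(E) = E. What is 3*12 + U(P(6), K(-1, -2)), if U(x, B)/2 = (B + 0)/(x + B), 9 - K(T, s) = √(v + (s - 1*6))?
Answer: 5666/151 - 6*I*√7/151 ≈ 37.523 - 0.10513*I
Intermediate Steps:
P(E) = E/2
K(T, s) = 9 - √(-5 + s) (K(T, s) = 9 - √(1 + (s - 1*6)) = 9 - √(1 + (s - 6)) = 9 - √(1 + (-6 + s)) = 9 - √(-5 + s))
U(x, B) = 2*B/(B + x) (U(x, B) = 2*((B + 0)/(x + B)) = 2*(B/(B + x)) = 2*B/(B + x))
3*12 + U(P(6), K(-1, -2)) = 3*12 + 2*(9 - √(-5 - 2))/((9 - √(-5 - 2)) + (½)*6) = 36 + 2*(9 - √(-7))/((9 - √(-7)) + 3) = 36 + 2*(9 - I*√7)/((9 - I*√7) + 3) = 36 + 2*(9 - I*√7)/(12 - I*√7)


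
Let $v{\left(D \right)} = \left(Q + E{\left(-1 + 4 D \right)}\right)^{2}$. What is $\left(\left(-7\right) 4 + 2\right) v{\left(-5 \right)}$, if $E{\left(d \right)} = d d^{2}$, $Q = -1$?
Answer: $-2230400744$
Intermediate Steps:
$E{\left(d \right)} = d^{3}$
$v{\left(D \right)} = \left(-1 + \left(-1 + 4 D\right)^{3}\right)^{2}$
$\left(\left(-7\right) 4 + 2\right) v{\left(-5 \right)} = \left(\left(-7\right) 4 + 2\right) \left(-1 + \left(-1 + 4 \left(-5\right)\right)^{3}\right)^{2} = \left(-28 + 2\right) \left(-1 + \left(-1 - 20\right)^{3}\right)^{2} = - 26 \left(-1 + \left(-21\right)^{3}\right)^{2} = - 26 \left(-1 - 9261\right)^{2} = - 26 \left(-9262\right)^{2} = \left(-26\right) 85784644 = -2230400744$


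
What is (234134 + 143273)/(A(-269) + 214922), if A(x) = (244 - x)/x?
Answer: 101522483/57813505 ≈ 1.7560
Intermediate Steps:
A(x) = (244 - x)/x
(234134 + 143273)/(A(-269) + 214922) = (234134 + 143273)/((244 - 1*(-269))/(-269) + 214922) = 377407/(-(244 + 269)/269 + 214922) = 377407/(-1/269*513 + 214922) = 377407/(-513/269 + 214922) = 377407/(57813505/269) = 377407*(269/57813505) = 101522483/57813505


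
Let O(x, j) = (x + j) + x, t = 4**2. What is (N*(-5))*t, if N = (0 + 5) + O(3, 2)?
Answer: -1040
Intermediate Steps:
t = 16
O(x, j) = j + 2*x (O(x, j) = (j + x) + x = j + 2*x)
N = 13 (N = (0 + 5) + (2 + 2*3) = 5 + (2 + 6) = 5 + 8 = 13)
(N*(-5))*t = (13*(-5))*16 = -65*16 = -1040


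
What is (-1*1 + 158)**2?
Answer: 24649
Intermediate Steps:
(-1*1 + 158)**2 = (-1 + 158)**2 = 157**2 = 24649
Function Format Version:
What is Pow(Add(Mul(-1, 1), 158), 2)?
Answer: 24649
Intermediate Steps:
Pow(Add(Mul(-1, 1), 158), 2) = Pow(Add(-1, 158), 2) = Pow(157, 2) = 24649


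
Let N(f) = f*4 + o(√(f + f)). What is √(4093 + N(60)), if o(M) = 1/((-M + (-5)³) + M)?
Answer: 2*√677030/25 ≈ 65.825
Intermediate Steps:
o(M) = -1/125 (o(M) = 1/((-M - 125) + M) = 1/((-125 - M) + M) = 1/(-125) = -1/125)
N(f) = -1/125 + 4*f (N(f) = f*4 - 1/125 = 4*f - 1/125 = -1/125 + 4*f)
√(4093 + N(60)) = √(4093 + (-1/125 + 4*60)) = √(4093 + (-1/125 + 240)) = √(4093 + 29999/125) = √(541624/125) = 2*√677030/25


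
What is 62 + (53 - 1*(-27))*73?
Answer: 5902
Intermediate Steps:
62 + (53 - 1*(-27))*73 = 62 + (53 + 27)*73 = 62 + 80*73 = 62 + 5840 = 5902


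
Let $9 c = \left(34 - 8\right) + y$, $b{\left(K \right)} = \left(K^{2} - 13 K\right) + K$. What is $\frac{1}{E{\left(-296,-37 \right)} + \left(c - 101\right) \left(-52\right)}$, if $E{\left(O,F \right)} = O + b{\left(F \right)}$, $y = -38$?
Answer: $\frac{3}{20515} \approx 0.00014623$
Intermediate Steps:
$b{\left(K \right)} = K^{2} - 12 K$
$c = - \frac{4}{3}$ ($c = \frac{\left(34 - 8\right) - 38}{9} = \frac{26 - 38}{9} = \frac{1}{9} \left(-12\right) = - \frac{4}{3} \approx -1.3333$)
$E{\left(O,F \right)} = O + F \left(-12 + F\right)$
$\frac{1}{E{\left(-296,-37 \right)} + \left(c - 101\right) \left(-52\right)} = \frac{1}{\left(-296 - 37 \left(-12 - 37\right)\right) + \left(- \frac{4}{3} - 101\right) \left(-52\right)} = \frac{1}{\left(-296 - -1813\right) - - \frac{15964}{3}} = \frac{1}{\left(-296 + 1813\right) + \frac{15964}{3}} = \frac{1}{1517 + \frac{15964}{3}} = \frac{1}{\frac{20515}{3}} = \frac{3}{20515}$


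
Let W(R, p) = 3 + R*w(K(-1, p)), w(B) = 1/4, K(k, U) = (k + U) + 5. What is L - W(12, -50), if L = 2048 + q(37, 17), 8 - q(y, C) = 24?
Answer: 2026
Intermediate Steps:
K(k, U) = 5 + U + k (K(k, U) = (U + k) + 5 = 5 + U + k)
w(B) = ¼
q(y, C) = -16 (q(y, C) = 8 - 1*24 = 8 - 24 = -16)
W(R, p) = 3 + R/4 (W(R, p) = 3 + R*(¼) = 3 + R/4)
L = 2032 (L = 2048 - 16 = 2032)
L - W(12, -50) = 2032 - (3 + (¼)*12) = 2032 - (3 + 3) = 2032 - 1*6 = 2032 - 6 = 2026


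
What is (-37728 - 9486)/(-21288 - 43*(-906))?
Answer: -7869/2945 ≈ -2.6720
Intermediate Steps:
(-37728 - 9486)/(-21288 - 43*(-906)) = -47214/(-21288 + 38958) = -47214/17670 = -47214*1/17670 = -7869/2945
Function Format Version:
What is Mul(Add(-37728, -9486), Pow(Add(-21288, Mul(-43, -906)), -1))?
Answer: Rational(-7869, 2945) ≈ -2.6720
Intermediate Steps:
Mul(Add(-37728, -9486), Pow(Add(-21288, Mul(-43, -906)), -1)) = Mul(-47214, Pow(Add(-21288, 38958), -1)) = Mul(-47214, Pow(17670, -1)) = Mul(-47214, Rational(1, 17670)) = Rational(-7869, 2945)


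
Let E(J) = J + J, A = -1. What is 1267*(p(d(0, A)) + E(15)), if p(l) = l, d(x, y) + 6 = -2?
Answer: 27874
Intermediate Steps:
d(x, y) = -8 (d(x, y) = -6 - 2 = -8)
E(J) = 2*J
1267*(p(d(0, A)) + E(15)) = 1267*(-8 + 2*15) = 1267*(-8 + 30) = 1267*22 = 27874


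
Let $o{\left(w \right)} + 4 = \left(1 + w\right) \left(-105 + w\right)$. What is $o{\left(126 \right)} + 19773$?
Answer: $22436$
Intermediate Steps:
$o{\left(w \right)} = -4 + \left(1 + w\right) \left(-105 + w\right)$
$o{\left(126 \right)} + 19773 = \left(-109 + 126^{2} - 13104\right) + 19773 = \left(-109 + 15876 - 13104\right) + 19773 = 2663 + 19773 = 22436$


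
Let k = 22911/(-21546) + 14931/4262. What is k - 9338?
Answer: -10205662273/1093203 ≈ -9335.6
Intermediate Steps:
k = 2667341/1093203 (k = 22911*(-1/21546) + 14931*(1/4262) = -1091/1026 + 14931/4262 = 2667341/1093203 ≈ 2.4399)
k - 9338 = 2667341/1093203 - 9338 = -10205662273/1093203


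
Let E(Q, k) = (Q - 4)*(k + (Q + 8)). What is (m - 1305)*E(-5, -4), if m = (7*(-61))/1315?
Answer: -15448518/1315 ≈ -11748.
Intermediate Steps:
E(Q, k) = (-4 + Q)*(8 + Q + k) (E(Q, k) = (-4 + Q)*(k + (8 + Q)) = (-4 + Q)*(8 + Q + k))
m = -427/1315 (m = -427*1/1315 = -427/1315 ≈ -0.32471)
(m - 1305)*E(-5, -4) = (-427/1315 - 1305)*(-32 + (-5)**2 - 4*(-4) + 4*(-5) - 5*(-4)) = -1716502*(-32 + 25 + 16 - 20 + 20)/1315 = -1716502/1315*9 = -15448518/1315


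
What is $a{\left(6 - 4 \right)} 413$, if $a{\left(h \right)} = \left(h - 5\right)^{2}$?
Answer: $3717$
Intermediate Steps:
$a{\left(h \right)} = \left(-5 + h\right)^{2}$
$a{\left(6 - 4 \right)} 413 = \left(-5 + \left(6 - 4\right)\right)^{2} \cdot 413 = \left(-5 + 2\right)^{2} \cdot 413 = \left(-3\right)^{2} \cdot 413 = 9 \cdot 413 = 3717$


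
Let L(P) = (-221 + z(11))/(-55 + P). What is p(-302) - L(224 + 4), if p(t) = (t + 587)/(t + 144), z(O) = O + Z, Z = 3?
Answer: -16599/27334 ≈ -0.60727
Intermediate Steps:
z(O) = 3 + O (z(O) = O + 3 = 3 + O)
p(t) = (587 + t)/(144 + t)
L(P) = -207/(-55 + P) (L(P) = (-221 + (3 + 11))/(-55 + P) = (-221 + 14)/(-55 + P) = -207/(-55 + P))
p(-302) - L(224 + 4) = (587 - 302)/(144 - 302) - (-207)/(-55 + (224 + 4)) = 285/(-158) - (-207)/(-55 + 228) = -1/158*285 - (-207)/173 = -285/158 - (-207)/173 = -285/158 - 1*(-207/173) = -285/158 + 207/173 = -16599/27334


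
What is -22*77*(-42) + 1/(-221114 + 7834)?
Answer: 15174445439/213280 ≈ 71148.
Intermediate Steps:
-22*77*(-42) + 1/(-221114 + 7834) = -1694*(-42) + 1/(-213280) = 71148 - 1/213280 = 15174445439/213280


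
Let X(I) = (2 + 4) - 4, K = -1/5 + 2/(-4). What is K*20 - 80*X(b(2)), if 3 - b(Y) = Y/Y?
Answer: -174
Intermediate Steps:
K = -7/10 (K = -1*⅕ + 2*(-¼) = -⅕ - ½ = -7/10 ≈ -0.70000)
b(Y) = 2 (b(Y) = 3 - Y/Y = 3 - 1*1 = 3 - 1 = 2)
X(I) = 2 (X(I) = 6 - 4 = 2)
K*20 - 80*X(b(2)) = -7/10*20 - 80*2 = -14 - 160 = -174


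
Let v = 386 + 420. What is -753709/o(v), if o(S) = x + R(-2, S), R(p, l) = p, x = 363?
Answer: -753709/361 ≈ -2087.8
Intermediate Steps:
v = 806
o(S) = 361 (o(S) = 363 - 2 = 361)
-753709/o(v) = -753709/361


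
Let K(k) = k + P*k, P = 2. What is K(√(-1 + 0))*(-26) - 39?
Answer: -39 - 78*I ≈ -39.0 - 78.0*I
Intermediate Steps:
K(k) = 3*k (K(k) = k + 2*k = 3*k)
K(√(-1 + 0))*(-26) - 39 = (3*√(-1 + 0))*(-26) - 39 = (3*√(-1))*(-26) - 39 = (3*I)*(-26) - 39 = -78*I - 39 = -39 - 78*I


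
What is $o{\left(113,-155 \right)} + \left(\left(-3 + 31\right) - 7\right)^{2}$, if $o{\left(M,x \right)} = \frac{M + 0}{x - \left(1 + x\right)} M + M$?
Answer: $-12215$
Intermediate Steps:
$o{\left(M,x \right)} = M - M^{2}$ ($o{\left(M,x \right)} = \frac{M}{-1} M + M = M \left(-1\right) M + M = - M M + M = - M^{2} + M = M - M^{2}$)
$o{\left(113,-155 \right)} + \left(\left(-3 + 31\right) - 7\right)^{2} = 113 \left(1 - 113\right) + \left(\left(-3 + 31\right) - 7\right)^{2} = 113 \left(1 - 113\right) + \left(28 - 7\right)^{2} = 113 \left(-112\right) + 21^{2} = -12656 + 441 = -12215$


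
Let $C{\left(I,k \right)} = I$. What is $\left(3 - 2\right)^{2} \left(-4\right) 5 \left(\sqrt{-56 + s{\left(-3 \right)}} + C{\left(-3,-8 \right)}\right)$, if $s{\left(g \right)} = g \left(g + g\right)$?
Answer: $60 - 20 i \sqrt{38} \approx 60.0 - 123.29 i$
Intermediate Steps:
$s{\left(g \right)} = 2 g^{2}$ ($s{\left(g \right)} = g 2 g = 2 g^{2}$)
$\left(3 - 2\right)^{2} \left(-4\right) 5 \left(\sqrt{-56 + s{\left(-3 \right)}} + C{\left(-3,-8 \right)}\right) = \left(3 - 2\right)^{2} \left(-4\right) 5 \left(\sqrt{-56 + 2 \left(-3\right)^{2}} - 3\right) = 1^{2} \left(-4\right) 5 \left(\sqrt{-56 + 2 \cdot 9} - 3\right) = 1 \left(-4\right) 5 \left(\sqrt{-56 + 18} - 3\right) = \left(-4\right) 5 \left(\sqrt{-38} - 3\right) = - 20 \left(i \sqrt{38} - 3\right) = - 20 \left(-3 + i \sqrt{38}\right) = 60 - 20 i \sqrt{38}$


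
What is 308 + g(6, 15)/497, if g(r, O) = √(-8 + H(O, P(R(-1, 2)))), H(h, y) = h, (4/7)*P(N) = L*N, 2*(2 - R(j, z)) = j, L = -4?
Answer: 308 + √7/497 ≈ 308.01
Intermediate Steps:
R(j, z) = 2 - j/2
P(N) = -7*N (P(N) = 7*(-4*N)/4 = -7*N)
g(r, O) = √(-8 + O)
308 + g(6, 15)/497 = 308 + √(-8 + 15)/497 = 308 + √7*(1/497) = 308 + √7/497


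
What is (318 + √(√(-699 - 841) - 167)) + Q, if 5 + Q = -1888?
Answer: -1575 + √(-167 + 2*I*√385) ≈ -1573.5 + 13.011*I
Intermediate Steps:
Q = -1893 (Q = -5 - 1888 = -1893)
(318 + √(√(-699 - 841) - 167)) + Q = (318 + √(√(-699 - 841) - 167)) - 1893 = (318 + √(√(-1540) - 167)) - 1893 = (318 + √(2*I*√385 - 167)) - 1893 = (318 + √(-167 + 2*I*√385)) - 1893 = -1575 + √(-167 + 2*I*√385)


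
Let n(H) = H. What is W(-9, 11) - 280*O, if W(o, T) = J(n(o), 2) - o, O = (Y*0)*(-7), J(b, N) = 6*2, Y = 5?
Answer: 21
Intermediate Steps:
J(b, N) = 12
O = 0 (O = (5*0)*(-7) = 0*(-7) = 0)
W(o, T) = 12 - o
W(-9, 11) - 280*O = (12 - 1*(-9)) - 280*0 = (12 + 9) + 0 = 21 + 0 = 21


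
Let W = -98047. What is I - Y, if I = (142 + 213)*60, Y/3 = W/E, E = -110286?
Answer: 782932553/36762 ≈ 21297.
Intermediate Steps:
Y = 98047/36762 (Y = 3*(-98047/(-110286)) = 3*(-98047*(-1/110286)) = 3*(98047/110286) = 98047/36762 ≈ 2.6671)
I = 21300 (I = 355*60 = 21300)
I - Y = 21300 - 1*98047/36762 = 21300 - 98047/36762 = 782932553/36762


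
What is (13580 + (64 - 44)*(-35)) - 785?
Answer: 12095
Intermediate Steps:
(13580 + (64 - 44)*(-35)) - 785 = (13580 + 20*(-35)) - 785 = (13580 - 700) - 785 = 12880 - 785 = 12095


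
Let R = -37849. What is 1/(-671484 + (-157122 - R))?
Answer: -1/790757 ≈ -1.2646e-6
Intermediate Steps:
1/(-671484 + (-157122 - R)) = 1/(-671484 + (-157122 - 1*(-37849))) = 1/(-671484 + (-157122 + 37849)) = 1/(-671484 - 119273) = 1/(-790757) = -1/790757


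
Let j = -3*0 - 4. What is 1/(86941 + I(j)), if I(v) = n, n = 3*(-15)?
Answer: 1/86896 ≈ 1.1508e-5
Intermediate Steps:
n = -45
j = -4 (j = 0 - 4 = -4)
I(v) = -45
1/(86941 + I(j)) = 1/(86941 - 45) = 1/86896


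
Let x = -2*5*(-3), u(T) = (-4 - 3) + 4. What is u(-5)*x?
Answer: -90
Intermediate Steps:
u(T) = -3 (u(T) = -7 + 4 = -3)
x = 30 (x = -10*(-3) = 30)
u(-5)*x = -3*30 = -90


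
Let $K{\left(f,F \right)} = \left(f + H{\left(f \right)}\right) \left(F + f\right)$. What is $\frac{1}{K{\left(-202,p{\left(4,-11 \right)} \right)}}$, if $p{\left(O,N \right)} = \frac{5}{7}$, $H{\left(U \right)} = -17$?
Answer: $\frac{7}{308571} \approx 2.2685 \cdot 10^{-5}$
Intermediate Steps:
$p{\left(O,N \right)} = \frac{5}{7}$ ($p{\left(O,N \right)} = 5 \cdot \frac{1}{7} = \frac{5}{7}$)
$K{\left(f,F \right)} = \left(-17 + f\right) \left(F + f\right)$ ($K{\left(f,F \right)} = \left(f - 17\right) \left(F + f\right) = \left(-17 + f\right) \left(F + f\right)$)
$\frac{1}{K{\left(-202,p{\left(4,-11 \right)} \right)}} = \frac{1}{\left(-202\right)^{2} - \frac{85}{7} - -3434 + \frac{5}{7} \left(-202\right)} = \frac{1}{40804 - \frac{85}{7} + 3434 - \frac{1010}{7}} = \frac{1}{\frac{308571}{7}} = \frac{7}{308571}$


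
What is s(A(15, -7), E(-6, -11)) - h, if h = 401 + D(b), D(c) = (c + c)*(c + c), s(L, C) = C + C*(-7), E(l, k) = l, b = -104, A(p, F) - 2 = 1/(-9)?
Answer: -43629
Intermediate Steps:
A(p, F) = 17/9 (A(p, F) = 2 + 1/(-9) = 2 - ⅑ = 17/9)
s(L, C) = -6*C (s(L, C) = C - 7*C = -6*C)
D(c) = 4*c² (D(c) = (2*c)*(2*c) = 4*c²)
h = 43665 (h = 401 + 4*(-104)² = 401 + 4*10816 = 401 + 43264 = 43665)
s(A(15, -7), E(-6, -11)) - h = -6*(-6) - 1*43665 = 36 - 43665 = -43629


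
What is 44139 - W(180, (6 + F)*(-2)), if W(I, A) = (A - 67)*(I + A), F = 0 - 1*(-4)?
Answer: 58059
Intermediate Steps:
F = 4 (F = 0 + 4 = 4)
W(I, A) = (-67 + A)*(A + I)
44139 - W(180, (6 + F)*(-2)) = 44139 - (((6 + 4)*(-2))² - 67*(6 + 4)*(-2) - 67*180 + ((6 + 4)*(-2))*180) = 44139 - ((10*(-2))² - 670*(-2) - 12060 + (10*(-2))*180) = 44139 - ((-20)² - 67*(-20) - 12060 - 20*180) = 44139 - (400 + 1340 - 12060 - 3600) = 44139 - 1*(-13920) = 44139 + 13920 = 58059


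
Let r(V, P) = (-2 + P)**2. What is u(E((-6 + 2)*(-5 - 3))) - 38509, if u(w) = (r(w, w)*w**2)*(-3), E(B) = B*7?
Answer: -7418660461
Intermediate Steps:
E(B) = 7*B
u(w) = -3*w**2*(-2 + w)**2 (u(w) = ((-2 + w)**2*w**2)*(-3) = (w**2*(-2 + w)**2)*(-3) = -3*w**2*(-2 + w)**2)
u(E((-6 + 2)*(-5 - 3))) - 38509 = -3*(7*((-6 + 2)*(-5 - 3)))**2*(-2 + 7*((-6 + 2)*(-5 - 3)))**2 - 38509 = -3*(7*(-4*(-8)))**2*(-2 + 7*(-4*(-8)))**2 - 38509 = -3*(7*32)**2*(-2 + 7*32)**2 - 38509 = -3*224**2*(-2 + 224)**2 - 38509 = -3*50176*222**2 - 38509 = -3*50176*49284 - 38509 = -7418621952 - 38509 = -7418660461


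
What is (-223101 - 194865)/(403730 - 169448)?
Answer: -69661/39047 ≈ -1.7840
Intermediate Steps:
(-223101 - 194865)/(403730 - 169448) = -417966/234282 = -417966*1/234282 = -69661/39047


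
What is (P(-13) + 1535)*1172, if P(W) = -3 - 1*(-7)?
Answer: 1803708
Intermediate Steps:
P(W) = 4 (P(W) = -3 + 7 = 4)
(P(-13) + 1535)*1172 = (4 + 1535)*1172 = 1539*1172 = 1803708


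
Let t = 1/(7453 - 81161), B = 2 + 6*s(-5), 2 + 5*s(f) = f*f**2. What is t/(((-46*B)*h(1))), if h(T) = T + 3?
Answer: -5/10198828544 ≈ -4.9025e-10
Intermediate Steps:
s(f) = -2/5 + f**3/5 (s(f) = -2/5 + (f*f**2)/5 = -2/5 + f**3/5)
h(T) = 3 + T
B = -752/5 (B = 2 + 6*(-2/5 + (1/5)*(-5)**3) = 2 + 6*(-2/5 + (1/5)*(-125)) = 2 + 6*(-2/5 - 25) = 2 + 6*(-127/5) = 2 - 762/5 = -752/5 ≈ -150.40)
t = -1/73708 (t = 1/(-73708) = -1/73708 ≈ -1.3567e-5)
t/(((-46*B)*h(1))) = -5/(34592*(3 + 1))/73708 = -1/(73708*((34592/5)*4)) = -1/(73708*138368/5) = -1/73708*5/138368 = -5/10198828544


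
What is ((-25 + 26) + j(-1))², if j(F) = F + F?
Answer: 1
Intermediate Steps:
j(F) = 2*F
((-25 + 26) + j(-1))² = ((-25 + 26) + 2*(-1))² = (1 - 2)² = (-1)² = 1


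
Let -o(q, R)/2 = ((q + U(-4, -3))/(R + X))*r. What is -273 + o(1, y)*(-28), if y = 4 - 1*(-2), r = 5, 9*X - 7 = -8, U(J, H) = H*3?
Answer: -34629/53 ≈ -653.38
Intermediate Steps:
U(J, H) = 3*H
X = -⅑ (X = 7/9 + (⅑)*(-8) = 7/9 - 8/9 = -⅑ ≈ -0.11111)
y = 6 (y = 4 + 2 = 6)
o(q, R) = -10*(-9 + q)/(-⅑ + R) (o(q, R) = -2*(q + 3*(-3))/(R - ⅑)*5 = -2*(q - 9)/(-⅑ + R)*5 = -2*(-9 + q)/(-⅑ + R)*5 = -10*(-9 + q)/(-⅑ + R))
-273 + o(1, y)*(-28) = -273 + (90*(9 - 1*1)/(-1 + 9*6))*(-28) = -273 + (90*(9 - 1)/(-1 + 54))*(-28) = -273 + (90*8/53)*(-28) = -273 + (90*(1/53)*8)*(-28) = -273 + (720/53)*(-28) = -273 - 20160/53 = -34629/53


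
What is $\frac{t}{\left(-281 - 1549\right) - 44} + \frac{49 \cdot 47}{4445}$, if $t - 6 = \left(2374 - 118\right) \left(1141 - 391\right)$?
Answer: $- \frac{536903632}{594995} \approx -902.37$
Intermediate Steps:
$t = 1692006$ ($t = 6 + \left(2374 - 118\right) \left(1141 - 391\right) = 6 + 2256 \cdot 750 = 6 + 1692000 = 1692006$)
$\frac{t}{\left(-281 - 1549\right) - 44} + \frac{49 \cdot 47}{4445} = \frac{1692006}{\left(-281 - 1549\right) - 44} + \frac{49 \cdot 47}{4445} = \frac{1692006}{-1830 - 44} + 2303 \cdot \frac{1}{4445} = \frac{1692006}{-1874} + \frac{329}{635} = 1692006 \left(- \frac{1}{1874}\right) + \frac{329}{635} = - \frac{846003}{937} + \frac{329}{635} = - \frac{536903632}{594995}$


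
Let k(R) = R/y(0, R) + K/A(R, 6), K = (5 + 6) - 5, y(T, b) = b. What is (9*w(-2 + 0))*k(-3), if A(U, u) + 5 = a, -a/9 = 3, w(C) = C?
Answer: -117/8 ≈ -14.625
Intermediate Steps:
a = -27 (a = -9*3 = -27)
A(U, u) = -32 (A(U, u) = -5 - 27 = -32)
K = 6 (K = 11 - 5 = 6)
k(R) = 13/16 (k(R) = R/R + 6/(-32) = 1 + 6*(-1/32) = 1 - 3/16 = 13/16)
(9*w(-2 + 0))*k(-3) = (9*(-2 + 0))*(13/16) = (9*(-2))*(13/16) = -18*13/16 = -117/8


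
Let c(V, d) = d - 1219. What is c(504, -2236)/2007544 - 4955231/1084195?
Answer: -203093676661/44419778920 ≈ -4.5721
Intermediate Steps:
c(V, d) = -1219 + d
c(504, -2236)/2007544 - 4955231/1084195 = (-1219 - 2236)/2007544 - 4955231/1084195 = -3455*1/2007544 - 4955231*1/1084195 = -3455/2007544 - 4955231/1084195 = -203093676661/44419778920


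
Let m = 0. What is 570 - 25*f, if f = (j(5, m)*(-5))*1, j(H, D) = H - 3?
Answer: 820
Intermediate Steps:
j(H, D) = -3 + H
f = -10 (f = ((-3 + 5)*(-5))*1 = (2*(-5))*1 = -10*1 = -10)
570 - 25*f = 570 - 25*(-10) = 570 + 250 = 820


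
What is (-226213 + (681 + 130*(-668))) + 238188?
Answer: -74184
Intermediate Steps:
(-226213 + (681 + 130*(-668))) + 238188 = (-226213 + (681 - 86840)) + 238188 = (-226213 - 86159) + 238188 = -312372 + 238188 = -74184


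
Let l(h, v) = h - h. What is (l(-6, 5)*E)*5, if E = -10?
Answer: 0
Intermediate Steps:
l(h, v) = 0
(l(-6, 5)*E)*5 = (0*(-10))*5 = 0*5 = 0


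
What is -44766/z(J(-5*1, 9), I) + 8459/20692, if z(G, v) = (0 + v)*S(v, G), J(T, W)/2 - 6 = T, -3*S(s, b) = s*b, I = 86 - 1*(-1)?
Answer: 161497031/17401972 ≈ 9.2804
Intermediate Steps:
I = 87 (I = 86 + 1 = 87)
S(s, b) = -b*s/3 (S(s, b) = -s*b/3 = -b*s/3)
J(T, W) = 12 + 2*T
z(G, v) = -G*v**2/3 (z(G, v) = (0 + v)*(-G*v/3) = v*(-G*v/3) = -G*v**2/3)
-44766/z(J(-5*1, 9), I) + 8459/20692 = -44766*(-1/(2523*(12 + 2*(-5*1)))) + 8459/20692 = -44766*(-1/(2523*(12 + 2*(-5)))) + 8459*(1/20692) = -44766*(-1/(2523*(12 - 10))) + 8459/20692 = -44766/((-1/3*2*7569)) + 8459/20692 = -44766/(-5046) + 8459/20692 = -44766*(-1/5046) + 8459/20692 = 7461/841 + 8459/20692 = 161497031/17401972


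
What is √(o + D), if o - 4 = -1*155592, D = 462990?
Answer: √307402 ≈ 554.44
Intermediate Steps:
o = -155588 (o = 4 - 1*155592 = 4 - 155592 = -155588)
√(o + D) = √(-155588 + 462990) = √307402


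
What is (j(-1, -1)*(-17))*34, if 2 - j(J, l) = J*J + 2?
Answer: 578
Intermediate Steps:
j(J, l) = -J² (j(J, l) = 2 - (J*J + 2) = 2 - (J² + 2) = 2 - (2 + J²) = 2 + (-2 - J²) = -J²)
(j(-1, -1)*(-17))*34 = (-1*(-1)²*(-17))*34 = (-1*1*(-17))*34 = -1*(-17)*34 = 17*34 = 578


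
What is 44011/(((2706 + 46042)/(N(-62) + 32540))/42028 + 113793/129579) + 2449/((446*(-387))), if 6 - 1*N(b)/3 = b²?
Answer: 3451726718199315327955/68878470420629946 ≈ 50113.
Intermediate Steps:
N(b) = 18 - 3*b²
44011/(((2706 + 46042)/(N(-62) + 32540))/42028 + 113793/129579) + 2449/((446*(-387))) = 44011/(((2706 + 46042)/((18 - 3*(-62)²) + 32540))/42028 + 113793/129579) + 2449/((446*(-387))) = 44011/((48748/((18 - 3*3844) + 32540))*(1/42028) + 113793*(1/129579)) + 2449/(-172602) = 44011/((48748/((18 - 11532) + 32540))*(1/42028) + 37931/43193) + 2449*(-1/172602) = 44011/((48748/(-11514 + 32540))*(1/42028) + 37931/43193) - 2449/172602 = 44011/((48748/21026)*(1/42028) + 37931/43193) - 2449/172602 = 44011/((48748*(1/21026))*(1/42028) + 37931/43193) - 2449/172602 = 44011/((24374/10513)*(1/42028) + 37931/43193) - 2449/172602 = 44011/(1741/31560026 + 37931/43193) - 2449/172602 = 44011/(1197178545219/1363172203018) - 2449/172602 = 44011*(1363172203018/1197178545219) - 2449/172602 = 59994571827025198/1197178545219 - 2449/172602 = 3451726718199315327955/68878470420629946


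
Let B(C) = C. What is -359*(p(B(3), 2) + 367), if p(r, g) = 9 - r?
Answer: -133907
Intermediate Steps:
-359*(p(B(3), 2) + 367) = -359*((9 - 1*3) + 367) = -359*((9 - 3) + 367) = -359*(6 + 367) = -359*373 = -133907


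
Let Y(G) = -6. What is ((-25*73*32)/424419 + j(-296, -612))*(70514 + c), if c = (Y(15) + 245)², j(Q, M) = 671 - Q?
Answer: 17458543817285/141473 ≈ 1.2341e+8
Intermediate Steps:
c = 57121 (c = (-6 + 245)² = 239² = 57121)
((-25*73*32)/424419 + j(-296, -612))*(70514 + c) = ((-25*73*32)/424419 + (671 - 1*(-296)))*(70514 + 57121) = (-1825*32*(1/424419) + (671 + 296))*127635 = (-58400*1/424419 + 967)*127635 = (-58400/424419 + 967)*127635 = (410354773/424419)*127635 = 17458543817285/141473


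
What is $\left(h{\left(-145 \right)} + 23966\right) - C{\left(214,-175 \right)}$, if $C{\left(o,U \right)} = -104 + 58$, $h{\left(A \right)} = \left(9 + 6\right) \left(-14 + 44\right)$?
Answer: $24462$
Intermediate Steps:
$h{\left(A \right)} = 450$ ($h{\left(A \right)} = 15 \cdot 30 = 450$)
$C{\left(o,U \right)} = -46$
$\left(h{\left(-145 \right)} + 23966\right) - C{\left(214,-175 \right)} = \left(450 + 23966\right) - -46 = 24416 + 46 = 24462$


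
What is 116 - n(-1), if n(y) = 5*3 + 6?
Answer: 95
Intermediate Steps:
n(y) = 21 (n(y) = 15 + 6 = 21)
116 - n(-1) = 116 - 1*21 = 116 - 21 = 95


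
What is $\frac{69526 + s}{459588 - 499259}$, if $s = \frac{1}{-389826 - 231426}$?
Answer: $- \frac{43193166551}{24645688092} \approx -1.7526$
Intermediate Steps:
$s = - \frac{1}{621252}$ ($s = \frac{1}{-621252} = - \frac{1}{621252} \approx -1.6097 \cdot 10^{-6}$)
$\frac{69526 + s}{459588 - 499259} = \frac{69526 - \frac{1}{621252}}{459588 - 499259} = \frac{43193166551}{621252 \left(-39671\right)} = \frac{43193166551}{621252} \left(- \frac{1}{39671}\right) = - \frac{43193166551}{24645688092}$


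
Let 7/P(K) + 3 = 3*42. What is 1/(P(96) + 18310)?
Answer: 123/2252137 ≈ 5.4615e-5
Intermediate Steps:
P(K) = 7/123 (P(K) = 7/(-3 + 3*42) = 7/(-3 + 126) = 7/123)
1/(P(96) + 18310) = 1/(7/123 + 18310) = 1/(2252137/123) = 123/2252137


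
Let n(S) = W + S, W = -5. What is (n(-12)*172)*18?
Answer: -52632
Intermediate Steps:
n(S) = -5 + S
(n(-12)*172)*18 = ((-5 - 12)*172)*18 = -17*172*18 = -2924*18 = -52632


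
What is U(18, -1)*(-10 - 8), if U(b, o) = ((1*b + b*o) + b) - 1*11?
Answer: -126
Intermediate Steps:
U(b, o) = -11 + 2*b + b*o (U(b, o) = ((b + b*o) + b) - 11 = (2*b + b*o) - 11 = -11 + 2*b + b*o)
U(18, -1)*(-10 - 8) = (-11 + 2*18 + 18*(-1))*(-10 - 8) = (-11 + 36 - 18)*(-18) = 7*(-18) = -126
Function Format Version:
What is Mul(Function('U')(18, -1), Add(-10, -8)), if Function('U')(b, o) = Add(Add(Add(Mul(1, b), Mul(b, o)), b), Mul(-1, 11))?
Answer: -126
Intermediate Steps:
Function('U')(b, o) = Add(-11, Mul(2, b), Mul(b, o)) (Function('U')(b, o) = Add(Add(Add(b, Mul(b, o)), b), -11) = Add(Add(Mul(2, b), Mul(b, o)), -11) = Add(-11, Mul(2, b), Mul(b, o)))
Mul(Function('U')(18, -1), Add(-10, -8)) = Mul(Add(-11, Mul(2, 18), Mul(18, -1)), Add(-10, -8)) = Mul(Add(-11, 36, -18), -18) = Mul(7, -18) = -126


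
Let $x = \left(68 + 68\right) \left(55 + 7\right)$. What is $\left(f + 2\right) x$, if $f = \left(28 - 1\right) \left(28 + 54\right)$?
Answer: $18685312$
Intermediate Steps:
$x = 8432$ ($x = 136 \cdot 62 = 8432$)
$f = 2214$ ($f = 27 \cdot 82 = 2214$)
$\left(f + 2\right) x = \left(2214 + 2\right) 8432 = 2216 \cdot 8432 = 18685312$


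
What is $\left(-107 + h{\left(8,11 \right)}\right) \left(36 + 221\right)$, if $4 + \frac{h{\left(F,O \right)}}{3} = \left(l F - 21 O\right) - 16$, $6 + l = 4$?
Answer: $-233356$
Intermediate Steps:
$l = -2$ ($l = -6 + 4 = -2$)
$h{\left(F,O \right)} = -60 - 63 O - 6 F$ ($h{\left(F,O \right)} = -12 + 3 \left(\left(- 2 F - 21 O\right) - 16\right) = -12 + 3 \left(\left(- 21 O - 2 F\right) - 16\right) = -12 + 3 \left(-16 - 21 O - 2 F\right) = -12 - \left(48 + 6 F + 63 O\right) = -60 - 63 O - 6 F$)
$\left(-107 + h{\left(8,11 \right)}\right) \left(36 + 221\right) = \left(-107 - 801\right) \left(36 + 221\right) = \left(-107 - 801\right) 257 = \left(-908\right) 257 = -233356$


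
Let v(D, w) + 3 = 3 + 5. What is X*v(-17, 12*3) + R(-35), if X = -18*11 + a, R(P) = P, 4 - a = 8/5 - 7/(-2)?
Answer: -2061/2 ≈ -1030.5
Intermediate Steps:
v(D, w) = 5 (v(D, w) = -3 + (3 + 5) = -3 + 8 = 5)
a = -11/10 (a = 4 - (8/5 - 7/(-2)) = 4 - (8*(⅕) - 7*(-½)) = 4 - (8/5 + 7/2) = 4 - 1*51/10 = 4 - 51/10 = -11/10 ≈ -1.1000)
X = -1991/10 (X = -18*11 - 11/10 = -198 - 11/10 = -1991/10 ≈ -199.10)
X*v(-17, 12*3) + R(-35) = -1991/10*5 - 35 = -1991/2 - 35 = -2061/2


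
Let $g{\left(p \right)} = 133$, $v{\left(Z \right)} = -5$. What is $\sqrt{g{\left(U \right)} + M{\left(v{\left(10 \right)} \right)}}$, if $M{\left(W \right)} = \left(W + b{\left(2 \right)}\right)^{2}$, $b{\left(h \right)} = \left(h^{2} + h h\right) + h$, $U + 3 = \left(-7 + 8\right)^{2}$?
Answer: $\sqrt{158} \approx 12.57$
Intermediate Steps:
$U = -2$ ($U = -3 + \left(-7 + 8\right)^{2} = -3 + 1^{2} = -3 + 1 = -2$)
$b{\left(h \right)} = h + 2 h^{2}$ ($b{\left(h \right)} = \left(h^{2} + h^{2}\right) + h = 2 h^{2} + h = h + 2 h^{2}$)
$M{\left(W \right)} = \left(10 + W\right)^{2}$ ($M{\left(W \right)} = \left(W + 2 \left(1 + 2 \cdot 2\right)\right)^{2} = \left(W + 2 \left(1 + 4\right)\right)^{2} = \left(W + 2 \cdot 5\right)^{2} = \left(W + 10\right)^{2} = \left(10 + W\right)^{2}$)
$\sqrt{g{\left(U \right)} + M{\left(v{\left(10 \right)} \right)}} = \sqrt{133 + \left(10 - 5\right)^{2}} = \sqrt{133 + 5^{2}} = \sqrt{133 + 25} = \sqrt{158}$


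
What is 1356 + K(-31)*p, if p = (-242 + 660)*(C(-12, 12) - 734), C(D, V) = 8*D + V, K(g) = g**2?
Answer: -328587608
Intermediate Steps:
C(D, V) = V + 8*D
p = -341924 (p = (-242 + 660)*((12 + 8*(-12)) - 734) = 418*((12 - 96) - 734) = 418*(-84 - 734) = 418*(-818) = -341924)
1356 + K(-31)*p = 1356 + (-31)**2*(-341924) = 1356 + 961*(-341924) = 1356 - 328588964 = -328587608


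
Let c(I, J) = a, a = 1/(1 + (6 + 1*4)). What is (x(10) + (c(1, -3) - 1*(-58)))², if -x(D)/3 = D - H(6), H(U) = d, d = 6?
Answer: 257049/121 ≈ 2124.4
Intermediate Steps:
H(U) = 6
a = 1/11 (a = 1/(1 + (6 + 4)) = 1/(1 + 10) = 1/11 ≈ 0.090909)
c(I, J) = 1/11
x(D) = 18 - 3*D (x(D) = -3*(D - 1*6) = -3*(D - 6) = -3*(-6 + D) = 18 - 3*D)
(x(10) + (c(1, -3) - 1*(-58)))² = ((18 - 3*10) + (1/11 - 1*(-58)))² = ((18 - 30) + (1/11 + 58))² = (-12 + 639/11)² = (507/11)² = 257049/121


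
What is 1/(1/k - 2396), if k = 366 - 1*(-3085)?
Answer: -3451/8268595 ≈ -0.00041736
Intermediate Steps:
k = 3451 (k = 366 + 3085 = 3451)
1/(1/k - 2396) = 1/(1/3451 - 2396) = 1/(-8268595/3451) = -3451/8268595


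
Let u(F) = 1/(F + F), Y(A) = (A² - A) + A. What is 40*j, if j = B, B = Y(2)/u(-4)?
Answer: -1280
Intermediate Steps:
Y(A) = A²
u(F) = 1/(2*F)
B = -32 (B = 2²/(((½)/(-4))) = 4/(((½)*(-¼))) = 4/(-⅛) = 4*(-8) = -32)
j = -32
40*j = 40*(-32) = -1280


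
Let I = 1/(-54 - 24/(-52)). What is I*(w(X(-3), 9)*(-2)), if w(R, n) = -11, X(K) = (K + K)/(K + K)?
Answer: -143/348 ≈ -0.41092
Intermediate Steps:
X(K) = 1 (X(K) = (2*K)/((2*K)) = (2*K)*(1/(2*K)) = 1)
I = -13/696 (I = 1/(-54 - 24*(-1/52)) = 1/(-54 + 6/13) = 1/(-696/13) = -13/696 ≈ -0.018678)
I*(w(X(-3), 9)*(-2)) = -(-143)*(-2)/696 = -13/696*22 = -143/348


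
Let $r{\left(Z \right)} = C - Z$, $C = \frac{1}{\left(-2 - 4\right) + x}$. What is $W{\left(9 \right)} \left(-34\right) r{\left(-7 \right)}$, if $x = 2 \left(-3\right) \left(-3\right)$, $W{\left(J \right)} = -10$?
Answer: $\frac{7225}{3} \approx 2408.3$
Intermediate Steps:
$x = 18$ ($x = \left(-6\right) \left(-3\right) = 18$)
$C = \frac{1}{12}$ ($C = \frac{1}{\left(-2 - 4\right) + 18} = \frac{1}{-6 + 18} = \frac{1}{12} \approx 0.083333$)
$r{\left(Z \right)} = \frac{1}{12} - Z$
$W{\left(9 \right)} \left(-34\right) r{\left(-7 \right)} = \left(-10\right) \left(-34\right) \left(\frac{1}{12} - -7\right) = 340 \left(\frac{1}{12} + 7\right) = 340 \cdot \frac{85}{12} = \frac{7225}{3}$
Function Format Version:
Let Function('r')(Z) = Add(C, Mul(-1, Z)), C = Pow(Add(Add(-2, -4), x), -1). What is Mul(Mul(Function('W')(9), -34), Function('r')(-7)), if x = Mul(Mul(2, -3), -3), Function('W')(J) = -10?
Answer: Rational(7225, 3) ≈ 2408.3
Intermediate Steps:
x = 18 (x = Mul(-6, -3) = 18)
C = Rational(1, 12) (C = Pow(Add(Add(-2, -4), 18), -1) = Pow(Add(-6, 18), -1) = Pow(12, -1) = Rational(1, 12) ≈ 0.083333)
Function('r')(Z) = Add(Rational(1, 12), Mul(-1, Z))
Mul(Mul(Function('W')(9), -34), Function('r')(-7)) = Mul(Mul(-10, -34), Add(Rational(1, 12), Mul(-1, -7))) = Mul(340, Add(Rational(1, 12), 7)) = Mul(340, Rational(85, 12)) = Rational(7225, 3)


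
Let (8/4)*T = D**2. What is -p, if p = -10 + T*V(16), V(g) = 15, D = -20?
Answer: -2990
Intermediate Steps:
T = 200 (T = (1/2)*(-20)**2 = (1/2)*400 = 200)
p = 2990 (p = -10 + 200*15 = -10 + 3000 = 2990)
-p = -1*2990 = -2990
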